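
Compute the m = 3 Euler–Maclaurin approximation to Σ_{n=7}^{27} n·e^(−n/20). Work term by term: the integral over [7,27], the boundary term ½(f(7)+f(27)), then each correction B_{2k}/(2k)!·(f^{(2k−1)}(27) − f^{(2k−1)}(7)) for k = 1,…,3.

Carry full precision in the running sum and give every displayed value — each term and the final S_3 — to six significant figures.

∫_7^27 x·e^(−x/20) dx evaluates to 136.846.
½[f(7) + f(27)] = ½[4.93282 + 6.99949] = 5.96615.
Running total after boundary: 142.812.
Correction k=1: B_{2}/2! · (f^{(1)}(27) − f^{(1)}(7)) = 1/12 · (-0.0907341 − 0.458047) = -0.0457318.
Running total after k=1: 142.766.
Correction k=2: B_{4}/4! · (f^{(3)}(27) − f^{(3)}(7)) = −1/720 · (0.00106937 − 0.00466856) = 4.99888e-06.
Running total after k=2: 142.766.
Correction k=3: B_{6}/6! · (f^{(5)}(27) − f^{(5)}(7)) = 1/30240 · (5.91392e-06 − 2.04800e-05) = -4.81683e-10.

S_3 ≈ 142.766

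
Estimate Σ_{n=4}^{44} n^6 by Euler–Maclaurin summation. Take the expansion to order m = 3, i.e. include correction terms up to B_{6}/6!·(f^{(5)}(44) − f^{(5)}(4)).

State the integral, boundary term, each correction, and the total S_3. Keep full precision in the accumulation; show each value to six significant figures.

Integral: ∫_4^44 x^6 dx = 4.56111e+10.
Boundary: ½(f(4) + f(44)) = ½(4096.00 + 7.25631e+09) = 3.62816e+09.
Running total after boundary: 4.92393e+10.
k=1: B_{2}/(2)! × [f^{(1)}(44) − f^{(1)}(4)] = 1/12 × (9.89497e+08 − 6144.00) = 8.24576e+07.
Running total after k=1: 4.93217e+10.
k=2: B_{4}/(4)! × [f^{(3)}(44) − f^{(3)}(4)] = −1/720 × (1.02221e+07 − 7680.00) = -14186.7.
Running total after k=2: 4.93217e+10.
k=3: B_{6}/(6)! × [f^{(5)}(44) − f^{(5)}(4)] = 1/30240 × (31680.0 − 2880.00) = 0.952381.

S_3 ≈ 4.93217e+10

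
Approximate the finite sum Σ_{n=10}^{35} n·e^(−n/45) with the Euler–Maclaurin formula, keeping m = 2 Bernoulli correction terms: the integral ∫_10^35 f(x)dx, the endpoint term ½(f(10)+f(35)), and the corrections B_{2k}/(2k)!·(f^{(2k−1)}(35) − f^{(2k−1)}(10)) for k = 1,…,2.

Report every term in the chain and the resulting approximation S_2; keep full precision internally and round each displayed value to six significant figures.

S_2 ≈ 339.892

Integral: ∫_10^35 x·e^(−x/45) dx = 327.892.
½[f(10) + f(35)] = ½[8.00737 + 16.0799] = 12.0436.
Integral + boundary = 339.936.
Order-1 term: 1/12 · (0.102095 − 0.622796) = -0.0433918.
Running total after k=1: 339.892.
Order-2 term: −1/720 · (0.000504171 − 0.00109841) = 8.25325e-07.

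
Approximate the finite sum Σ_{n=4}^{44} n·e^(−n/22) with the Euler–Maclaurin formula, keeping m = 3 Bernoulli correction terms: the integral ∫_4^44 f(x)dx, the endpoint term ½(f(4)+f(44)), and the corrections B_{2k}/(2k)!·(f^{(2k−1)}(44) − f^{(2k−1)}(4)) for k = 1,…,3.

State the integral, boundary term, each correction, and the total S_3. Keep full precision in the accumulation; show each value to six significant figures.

∫_4^44 x·e^(−x/22) dx evaluates to 280.400.
Boundary: ½(f(4) + f(44)) = ½(3.33501 + 5.95475) = 4.64488.
Running total after boundary: 285.045.
Order-1 term: 1/12 · (-0.135335 − 0.682161) = -0.0681247.
Running total after k=1: 284.977.
Order-2 term: −1/720 · (0.000279618 − 0.00485468) = 6.35426e-06.
Running total after k=2: 284.977.
Order-3 term: 1/30240 · (1.73317e-06 − 1.71486e-05) = -5.09771e-10.

S_3 ≈ 284.977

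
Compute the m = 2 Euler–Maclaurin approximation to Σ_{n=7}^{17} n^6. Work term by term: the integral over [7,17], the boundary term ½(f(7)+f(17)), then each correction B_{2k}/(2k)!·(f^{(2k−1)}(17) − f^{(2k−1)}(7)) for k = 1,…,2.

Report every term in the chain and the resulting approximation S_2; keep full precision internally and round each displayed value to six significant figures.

∫_7^17 x^6 dx evaluates to 5.85022e+07.
Boundary: ½(f(7) + f(17)) = ½(117649 + 2.41376e+07) = 1.21276e+07.
So far: 7.06298e+07.
k=1: B_{2}/(2)! × [f^{(1)}(17) − f^{(1)}(7)] = 1/12 × (8.51914e+06 − 100842) = 701525.
After k=1: 7.13313e+07.
k=2: B_{4}/(4)! × [f^{(3)}(17) − f^{(3)}(7)] = −1/720 × (589560 − 41160.0) = -761.667.

S_2 ≈ 7.13305e+07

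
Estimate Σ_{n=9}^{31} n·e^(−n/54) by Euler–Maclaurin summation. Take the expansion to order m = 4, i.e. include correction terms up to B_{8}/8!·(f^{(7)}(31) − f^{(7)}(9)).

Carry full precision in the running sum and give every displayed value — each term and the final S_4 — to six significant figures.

∫_9^31 x·e^(−x/54) dx evaluates to 294.523.
½[f(9) + f(31)] = ½[7.61834 + 17.4600] = 12.5392.
Running total after boundary: 307.062.
Order-1 term: 1/12 · (0.239893 − 0.705401) = -0.0387924.
Running total after k=1: 307.023.
Order-2 term: −1/720 · (0.000468568 − 0.000822485) = 4.91550e-07.
Running total after k=2: 307.023.
Order-3 term: 1/30240 · (2.93165e-07 − 4.81160e-07) = -6.21676e-12.
Running total after k=3: 307.023.
Order-4 term: −1/1209600 · (1.45967e-10 − 2.33285e-10) = 7.21875e-17.

S_4 ≈ 307.023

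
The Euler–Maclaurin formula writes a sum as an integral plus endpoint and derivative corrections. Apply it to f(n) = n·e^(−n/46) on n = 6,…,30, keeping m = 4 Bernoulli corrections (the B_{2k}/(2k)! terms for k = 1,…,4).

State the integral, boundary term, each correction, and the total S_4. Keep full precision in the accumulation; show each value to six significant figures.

S_4 ≈ 288.781

The integral term ∫_6^30 x·e^(−x/46) dx = 278.382.
½[f(6) + f(30)] = ½[5.26628 + 15.6274] = 10.4468.
Running total after boundary: 288.829.
Order-1 term: 1/12 · (0.181187 − 0.763229) = -0.0485035.
Running total after k=1: 288.781.
Order-2 term: −1/720 · (0.000577983 − 0.00119029) = 8.50429e-07.
Running total after k=2: 288.781.
Order-3 term: 1/30240 · (5.05831e-07 − 9.54579e-07) = -1.48395e-11.
Running total after k=3: 288.781.
Order-4 term: −1/1209600 · (3.49014e-10 − 6.36407e-10) = 2.37594e-16.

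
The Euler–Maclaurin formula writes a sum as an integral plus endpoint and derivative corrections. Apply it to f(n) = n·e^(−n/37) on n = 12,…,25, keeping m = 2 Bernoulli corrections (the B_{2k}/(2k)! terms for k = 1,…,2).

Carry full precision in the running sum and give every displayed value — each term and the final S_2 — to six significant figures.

S_2 ≈ 154.283

∫_12^25 x·e^(−x/37) dx evaluates to 143.612.
½[f(12) + f(25)] = ½[8.67619 + 12.7203] = 10.6983.
Running total after boundary: 154.310.
Correction k=1: B_{2}/2! · (f^{(1)}(25) − f^{(1)}(12)) = 1/12 · (0.165020 − 0.488524) = -0.0269587.
Partial sum through k=1: 154.283.
Correction k=2: B_{4}/4! · (f^{(3)}(25) − f^{(3)}(12)) = −1/720 · (0.000863875 − 0.00141312) = 7.62834e-07.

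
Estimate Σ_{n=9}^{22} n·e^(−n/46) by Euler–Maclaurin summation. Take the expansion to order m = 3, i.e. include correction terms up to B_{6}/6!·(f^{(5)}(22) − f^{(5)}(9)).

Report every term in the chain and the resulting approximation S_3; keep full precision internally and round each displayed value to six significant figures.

∫_9^22 x·e^(−x/46) dx evaluates to 141.491.
Endpoint term: (f(9) + f(22))/2 = (7.40068 + 13.6369)/2 = 10.5188.
Running total after boundary: 152.010.
Order-1 term: 1/12 · (0.323405 − 0.661414) = -0.0281674.
Running total after k=1: 151.982.
Order-2 term: −1/720 · (0.000738718 − 0.00108980) = 4.87610e-07.
Running total after k=2: 151.982.
Order-3 term: 1/30240 · (6.25991e-07 − 8.82333e-07) = -8.47691e-12.

S_3 ≈ 151.982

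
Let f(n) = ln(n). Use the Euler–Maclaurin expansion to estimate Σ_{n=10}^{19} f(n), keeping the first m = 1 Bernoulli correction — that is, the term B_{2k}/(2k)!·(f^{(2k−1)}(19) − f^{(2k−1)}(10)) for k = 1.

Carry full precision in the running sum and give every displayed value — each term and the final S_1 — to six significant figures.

S_1 ≈ 26.5381

Integral: ∫_10^19 ln(x) dx = 23.9185.
½[f(10) + f(19)] = ½[2.30259 + 2.94444] = 2.62351.
So far: 26.5420.
Order-1 term: 1/12 · (0.0526316 − 0.100000) = -0.00394737.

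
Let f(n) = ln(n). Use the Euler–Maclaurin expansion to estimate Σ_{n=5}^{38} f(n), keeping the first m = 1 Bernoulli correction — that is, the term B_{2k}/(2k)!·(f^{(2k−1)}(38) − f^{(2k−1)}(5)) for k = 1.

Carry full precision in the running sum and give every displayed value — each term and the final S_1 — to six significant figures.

∫_5^38 ln(x) dx evaluates to 97.1811.
Endpoint term: (f(5) + f(38))/2 = (1.60944 + 3.63759)/2 = 2.62351.
So far: 99.8046.
Order-1 term: 1/12 · (0.0263158 − 0.200000) = -0.0144737.

S_1 ≈ 99.7901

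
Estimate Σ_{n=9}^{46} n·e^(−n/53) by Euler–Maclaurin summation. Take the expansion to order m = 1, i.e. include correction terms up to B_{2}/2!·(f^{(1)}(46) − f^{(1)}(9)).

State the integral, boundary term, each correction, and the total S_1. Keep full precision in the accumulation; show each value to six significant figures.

S_1 ≈ 583.399

∫_9^46 x·e^(−x/53) dx evaluates to 570.000.
Boundary: ½(f(9) + f(46)) = ½(7.59442 + 19.3118) = 13.4531.
Running total after boundary: 583.453.
Correction k=1: B_{2}/2! · (f^{(1)}(46) − f^{(1)}(9)) = 1/12 · (0.0554482 − 0.700533) = -0.0537571.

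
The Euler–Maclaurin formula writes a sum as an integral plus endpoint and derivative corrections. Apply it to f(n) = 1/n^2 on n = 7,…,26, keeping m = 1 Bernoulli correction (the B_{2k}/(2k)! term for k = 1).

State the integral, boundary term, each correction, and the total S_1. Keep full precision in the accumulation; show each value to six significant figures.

The integral term ∫_7^26 1/x^2 dx = 0.104396.
Endpoint term: (f(7) + f(26))/2 = (0.0204082 + 0.00147929)/2 = 0.0109437.
Running total after boundary: 0.115339.
Correction k=1: B_{2}/2! · (f^{(1)}(26) − f^{(1)}(7)) = 1/12 · (-0.000113792 − (-0.00583090)) = 0.000476426.

S_1 ≈ 0.115816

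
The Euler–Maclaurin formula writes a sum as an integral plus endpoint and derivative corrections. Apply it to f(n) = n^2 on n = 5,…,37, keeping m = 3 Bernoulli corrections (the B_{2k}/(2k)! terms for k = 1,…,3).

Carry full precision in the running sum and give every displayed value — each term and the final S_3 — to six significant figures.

S_3 ≈ 17545.0

∫_5^37 x^2 dx evaluates to 16842.7.
Boundary: ½(f(5) + f(37)) = ½(25.0000 + 1369.00) = 697.000.
So far: 17539.7.
k=1: B_{2}/(2)! × [f^{(1)}(37) − f^{(1)}(5)] = 1/12 × (74.0000 − 10.0000) = 5.33333.
Partial sum through k=1: 17545.0.
k=2: B_{4}/(4)! × [f^{(3)}(37) − f^{(3)}(5)] = −1/720 × (0.00000 − 0.00000) = 0.00000.
Partial sum through k=2: 17545.0.
k=3: B_{6}/(6)! × [f^{(5)}(37) − f^{(5)}(5)] = 1/30240 × (0.00000 − 0.00000) = 0.00000.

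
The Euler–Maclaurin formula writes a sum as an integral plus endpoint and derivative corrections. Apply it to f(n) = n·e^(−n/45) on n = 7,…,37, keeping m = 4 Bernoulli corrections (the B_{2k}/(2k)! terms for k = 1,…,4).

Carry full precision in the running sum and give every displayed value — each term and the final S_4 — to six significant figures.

∫_7^37 x·e^(−x/45) dx evaluates to 381.313.
Boundary: ½(f(7) + f(37)) = ½(5.99158 + 16.2598) = 11.1257.
Running total after boundary: 392.439.
Order-1 term: 1/12 · (0.0781252 − 0.722793) = -0.0537224.
Partial sum through k=1: 392.385.
Order-2 term: −1/720 · (0.000472609 − 0.00120231) = 1.01347e-06.
Partial sum through k=2: 392.385.
Order-3 term: 1/30240 · (4.47722e-07 − 1.01120e-06) = -1.86335e-11.
Partial sum through k=3: 392.385.
Order-4 term: −1/1209600 · (3.26942e-10 − 7.05515e-10) = 3.12974e-16.

S_4 ≈ 392.385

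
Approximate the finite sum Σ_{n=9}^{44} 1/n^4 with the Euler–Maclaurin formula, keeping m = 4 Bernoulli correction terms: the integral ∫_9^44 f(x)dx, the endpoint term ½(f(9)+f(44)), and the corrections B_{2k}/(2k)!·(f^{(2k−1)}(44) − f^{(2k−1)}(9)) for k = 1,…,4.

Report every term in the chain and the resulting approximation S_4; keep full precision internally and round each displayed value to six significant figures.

S_4 ≈ 0.000535284

∫_9^44 1/x^4 dx evaluates to 0.000453334.
½[f(9) + f(44)] = ½[0.000152416 + 2.66802e-07] = 7.63413e-05.
Running total after boundary: 0.000529676.
k=1: B_{2}/(2)! × [f^{(1)}(44) − f^{(1)}(9)] = 1/12 × (-2.42547e-08 − (-6.77404e-05)) = 5.64301e-06.
After k=1: 0.000535319.
k=2: B_{4}/(4)! × [f^{(3)}(44) − f^{(3)}(9)] = −1/720 × (-3.75848e-10 − (-2.50890e-05)) = -3.48453e-08.
After k=2: 0.000535284.
k=3: B_{6}/(6)! × [f^{(5)}(44) − f^{(5)}(9)] = 1/30240 × (-1.08716e-11 − (-1.73455e-05)) = 5.73594e-10.
After k=3: 0.000535284.
k=4: B_{8}/(8)! × [f^{(7)}(44) − f^{(7)}(9)] = −1/1209600 × (-5.05397e-13 − (-1.92728e-05)) = -1.59332e-11.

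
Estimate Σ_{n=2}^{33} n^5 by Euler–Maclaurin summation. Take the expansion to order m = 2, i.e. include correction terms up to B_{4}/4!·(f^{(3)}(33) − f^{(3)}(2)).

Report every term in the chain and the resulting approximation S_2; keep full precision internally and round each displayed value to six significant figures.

S_2 ≈ 2.35306e+08

∫_2^33 x^5 dx evaluates to 2.15245e+08.
½[f(2) + f(33)] = ½[32.0000 + 3.91354e+07] = 1.95677e+07.
So far: 2.34812e+08.
Order-1 term: 1/12 · (5.92960e+06 − 80.0000) = 494127.
After k=1: 2.35306e+08.
Order-2 term: −1/720 · (65340.0 − 240.000) = -90.4167.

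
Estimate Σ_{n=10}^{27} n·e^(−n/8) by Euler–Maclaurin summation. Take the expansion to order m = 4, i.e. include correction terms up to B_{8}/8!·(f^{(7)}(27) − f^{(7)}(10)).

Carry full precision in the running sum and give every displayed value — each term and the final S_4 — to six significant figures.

S_4 ≈ 33.5693

The integral term ∫_10^27 x·e^(−x/8) dx = 31.6756.
Boundary: ½(f(10) + f(27)) = ½(2.86505 + 0.923889) = 1.89447.
So far: 33.5701.
Correction k=1: B_{2}/2! · (f^{(1)}(27) − f^{(1)}(10)) = 1/12 · (-0.0812680 − (-0.0716262)) = -0.000803486.
Partial sum through k=1: 33.5693.
Correction k=2: B_{4}/4! · (f^{(3)}(27) − f^{(3)}(10)) = −1/720 · (-0.000200497 − 0.00783412) = 1.11592e-05.
Partial sum through k=2: 33.5693.
Correction k=3: B_{6}/6! · (f^{(5)}(27) − f^{(5)}(10)) = 1/30240 · (1.35753e-05 − 0.000262303) = -8.22512e-09.
Partial sum through k=3: 33.5693.
Correction k=4: B_{8}/8! · (f^{(7)}(27) − f^{(7)}(10)) = −1/1209600 · (4.73178e-07 − 6.28434e-06) = 4.80420e-12.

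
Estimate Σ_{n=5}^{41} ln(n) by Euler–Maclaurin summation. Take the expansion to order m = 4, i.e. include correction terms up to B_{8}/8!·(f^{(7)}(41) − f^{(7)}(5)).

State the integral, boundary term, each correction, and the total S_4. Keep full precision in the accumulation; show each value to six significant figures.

S_4 ≈ 110.856

∫_5^41 ln(x) dx evaluates to 108.209.
Endpoint term: (f(5) + f(41))/2 = (1.60944 + 3.71357)/2 = 2.66150.
Running total after boundary: 110.871.
Order-1 term: 1/12 · (0.0243902 − 0.200000) = -0.0146341.
After k=1: 110.856.
Order-2 term: −1/720 · (2.90187e-05 − 0.0160000) = 2.21819e-05.
After k=2: 110.856.
Order-3 term: 1/30240 · (2.07153e-07 − 0.00768000) = -2.53961e-07.
After k=3: 110.856.
Order-4 term: −1/1209600 · (3.69697e-09 − 0.00921600) = 7.61904e-09.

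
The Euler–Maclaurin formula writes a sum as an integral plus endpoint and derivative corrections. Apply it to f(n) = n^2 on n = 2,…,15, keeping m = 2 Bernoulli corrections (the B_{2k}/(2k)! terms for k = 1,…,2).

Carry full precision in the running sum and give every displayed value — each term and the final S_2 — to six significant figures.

S_2 ≈ 1239.00

Integral: ∫_2^15 x^2 dx = 1122.33.
Endpoint term: (f(2) + f(15))/2 = (4.00000 + 225.000)/2 = 114.500.
Integral + boundary = 1236.83.
k=1: B_{2}/(2)! × [f^{(1)}(15) − f^{(1)}(2)] = 1/12 × (30.0000 − 4.00000) = 2.16667.
Running total after k=1: 1239.00.
k=2: B_{4}/(4)! × [f^{(3)}(15) − f^{(3)}(2)] = −1/720 × (0.00000 − 0.00000) = 0.00000.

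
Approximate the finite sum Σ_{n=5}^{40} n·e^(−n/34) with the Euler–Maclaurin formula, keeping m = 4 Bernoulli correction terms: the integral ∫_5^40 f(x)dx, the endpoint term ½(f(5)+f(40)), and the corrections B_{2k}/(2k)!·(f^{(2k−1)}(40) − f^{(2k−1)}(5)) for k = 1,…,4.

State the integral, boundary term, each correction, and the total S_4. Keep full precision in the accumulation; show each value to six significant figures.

S_4 ≈ 377.073

∫_5^40 x·e^(−x/34) dx evaluates to 368.814.
Endpoint term: (f(5) + f(40))/2 = (4.31622 + 12.3346)/2 = 8.32541.
So far: 377.139.
Correction k=1: B_{2}/2! · (f^{(1)}(40) − f^{(1)}(5)) = 1/12 · (-0.0544174 − 0.736296) = -0.0658928.
Running total after k=1: 377.073.
Correction k=2: B_{4}/4! · (f^{(3)}(40) − f^{(3)}(5)) = −1/720 · (0.000486430 − 0.00213043) = 2.28334e-06.
Running total after k=2: 377.073.
Correction k=3: B_{6}/6! · (f^{(5)}(40) − f^{(5)}(5)) = 1/30240 · (8.82296e-07 − 3.13489e-06) = -7.44906e-11.
Running total after k=3: 377.073.
Correction k=4: B_{8}/8! · (f^{(7)}(40) − f^{(7)}(5)) = −1/1209600 · (1.16246e-09 − 3.82945e-09) = 2.20485e-15.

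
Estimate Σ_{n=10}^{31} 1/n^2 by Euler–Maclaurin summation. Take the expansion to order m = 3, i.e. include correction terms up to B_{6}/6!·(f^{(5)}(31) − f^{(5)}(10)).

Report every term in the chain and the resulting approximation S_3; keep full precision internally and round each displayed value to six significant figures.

Integral: ∫_10^31 1/x^2 dx = 0.0677419.
Boundary: ½(f(10) + f(31)) = ½(0.0100000 + 0.00104058) = 0.00552029.
So far: 0.0732622.
k=1: B_{2}/(2)! × [f^{(1)}(31) − f^{(1)}(10)] = 1/12 × (-6.71344e-05 − (-0.00200000)) = 0.000161072.
After k=1: 0.0734233.
k=2: B_{4}/(4)! × [f^{(3)}(31) − f^{(3)}(10)] = −1/720 × (-8.38306e-07 − (-0.000240000)) = -3.32169e-07.
After k=2: 0.0734230.
k=3: B_{6}/(6)! × [f^{(5)}(31) − f^{(5)}(10)] = 1/30240 × (-2.61698e-08 − (-7.20000e-05)) = 2.38009e-09.

S_3 ≈ 0.0734230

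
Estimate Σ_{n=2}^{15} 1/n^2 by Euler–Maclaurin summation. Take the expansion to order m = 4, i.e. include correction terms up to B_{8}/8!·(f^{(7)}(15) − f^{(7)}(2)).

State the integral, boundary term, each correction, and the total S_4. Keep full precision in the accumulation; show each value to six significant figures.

S_4 ≈ 0.580419

∫_2^15 1/x^2 dx evaluates to 0.433333.
Endpoint term: (f(2) + f(15))/2 = (0.250000 + 0.00444444)/2 = 0.127222.
Integral + boundary = 0.560556.
Order-1 term: 1/12 · (-0.000592593 − (-0.250000)) = 0.0207840.
After k=1: 0.581340.
Order-2 term: −1/720 · (-3.16049e-05 − (-0.750000)) = -0.00104162.
After k=2: 0.580298.
Order-3 term: 1/30240 · (-4.21399e-06 − (-5.62500)) = 0.000186012.
After k=3: 0.580484.
Order-4 term: −1/1209600 · (-1.04882e-06 − (-78.7500)) = -6.51042e-05.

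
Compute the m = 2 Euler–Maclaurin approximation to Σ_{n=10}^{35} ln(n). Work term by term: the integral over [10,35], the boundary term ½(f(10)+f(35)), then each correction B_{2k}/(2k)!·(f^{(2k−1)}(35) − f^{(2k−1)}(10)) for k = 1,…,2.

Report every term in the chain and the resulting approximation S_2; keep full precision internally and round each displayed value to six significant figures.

Integral: ∫_10^35 ln(x) dx = 76.4113.
½[f(10) + f(35)] = ½[2.30259 + 3.55535] = 2.92897.
Integral + boundary = 79.3403.
Correction k=1: B_{2}/2! · (f^{(1)}(35) − f^{(1)}(10)) = 1/12 · (0.0285714 − 0.100000) = -0.00595238.
Running total after k=1: 79.3343.
Correction k=2: B_{4}/4! · (f^{(3)}(35) − f^{(3)}(10)) = −1/720 · (4.66472e-05 − 0.00200000) = 2.71299e-06.

S_2 ≈ 79.3343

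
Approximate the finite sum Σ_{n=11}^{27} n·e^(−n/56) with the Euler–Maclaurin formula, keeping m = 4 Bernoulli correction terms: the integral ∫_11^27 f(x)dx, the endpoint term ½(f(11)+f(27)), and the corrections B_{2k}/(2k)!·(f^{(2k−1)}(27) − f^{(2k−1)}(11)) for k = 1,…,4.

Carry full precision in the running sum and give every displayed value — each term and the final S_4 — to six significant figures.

∫_11^27 x·e^(−x/56) dx evaluates to 212.920.
Boundary: ½(f(11) + f(27)) = ½(9.03826 + 16.6714) = 12.8548.
So far: 225.774.
Order-1 term: 1/12 · (0.319755 − 0.660263) = -0.0283756.
Partial sum through k=1: 225.746.
Order-2 term: −1/720 · (0.000495750 − 0.000734561) = 3.31681e-07.
Partial sum through k=2: 225.746.
Order-3 term: 1/30240 · (2.83654e-07 − 4.01332e-07) = -3.89149e-12.
Partial sum through k=3: 225.746.
Order-4 term: −1/1209600 · (1.30492e-10 − 1.81260e-10) = 4.19703e-17.

S_4 ≈ 225.746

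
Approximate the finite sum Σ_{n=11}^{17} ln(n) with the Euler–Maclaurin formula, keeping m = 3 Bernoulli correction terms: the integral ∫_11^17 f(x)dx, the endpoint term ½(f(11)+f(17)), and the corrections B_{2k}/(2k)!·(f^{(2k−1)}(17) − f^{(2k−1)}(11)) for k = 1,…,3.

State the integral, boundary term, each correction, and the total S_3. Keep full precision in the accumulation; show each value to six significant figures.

S_3 ≈ 18.4007

The integral term ∫_11^17 ln(x) dx = 15.7878.
½[f(11) + f(17)] = ½[2.39790 + 2.83321] = 2.61555.
So far: 18.4033.
Correction k=1: B_{2}/2! · (f^{(1)}(17) − f^{(1)}(11)) = 1/12 · (0.0588235 − 0.0909091) = -0.00267380.
After k=1: 18.4007.
Correction k=2: B_{4}/4! · (f^{(3)}(17) − f^{(3)}(11)) = −1/720 · (0.000407083 − 0.00150263) = 1.52159e-06.
After k=2: 18.4007.
Correction k=3: B_{6}/6! · (f^{(5)}(17) − f^{(5)}(11)) = 1/30240 · (1.69031e-05 − 0.000149021) = -4.36898e-09.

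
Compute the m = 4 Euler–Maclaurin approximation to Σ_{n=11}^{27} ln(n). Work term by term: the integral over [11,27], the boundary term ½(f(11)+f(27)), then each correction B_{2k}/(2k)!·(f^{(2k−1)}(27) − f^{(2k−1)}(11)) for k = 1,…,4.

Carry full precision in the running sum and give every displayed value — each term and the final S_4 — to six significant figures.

S_4 ≈ 49.4531

∫_11^27 ln(x) dx evaluates to 46.6107.
½[f(11) + f(27)] = ½[2.39790 + 3.29584] = 2.84687.
Integral + boundary = 49.4576.
Correction k=1: B_{2}/2! · (f^{(1)}(27) − f^{(1)}(11)) = 1/12 · (0.0370370 − 0.0909091) = -0.00448934.
Running total after k=1: 49.4531.
Correction k=2: B_{4}/4! · (f^{(3)}(27) − f^{(3)}(11)) = −1/720 · (0.000101611 − 0.00150263) = 1.94586e-06.
Running total after k=2: 49.4531.
Correction k=3: B_{6}/6! · (f^{(5)}(27) − f^{(5)}(11)) = 1/30240 · (1.67260e-06 − 0.000149021) = -4.87264e-09.
Running total after k=3: 49.4531.
Correction k=4: B_{8}/8! · (f^{(7)}(27) − f^{(7)}(11)) = −1/1209600 · (6.88313e-08 − 3.69474e-05) = 3.04882e-11.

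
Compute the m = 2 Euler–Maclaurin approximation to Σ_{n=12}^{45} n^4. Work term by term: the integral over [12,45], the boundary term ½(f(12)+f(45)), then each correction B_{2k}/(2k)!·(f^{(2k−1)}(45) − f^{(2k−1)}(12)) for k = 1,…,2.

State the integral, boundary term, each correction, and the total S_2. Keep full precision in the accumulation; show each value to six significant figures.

Integral: ∫_12^45 x^4 dx = 3.68559e+07.
Boundary: ½(f(12) + f(45)) = ½(20736.0 + 4.10062e+06) = 2.06068e+06.
So far: 3.89165e+07.
k=1: B_{2}/(2)! × [f^{(1)}(45) − f^{(1)}(12)] = 1/12 × (364500 − 6912.00) = 29799.0.
Partial sum through k=1: 3.89463e+07.
k=2: B_{4}/(4)! × [f^{(3)}(45) − f^{(3)}(12)] = −1/720 × (1080.00 − 288.000) = -1.10000.

S_2 ≈ 3.89463e+07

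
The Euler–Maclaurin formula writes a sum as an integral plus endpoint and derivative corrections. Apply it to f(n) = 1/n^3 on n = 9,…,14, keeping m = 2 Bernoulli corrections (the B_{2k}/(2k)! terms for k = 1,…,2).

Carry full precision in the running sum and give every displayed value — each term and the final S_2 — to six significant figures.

S_2 ≈ 0.00452136

Integral: ∫_9^14 1/x^3 dx = 0.00362182.
Boundary: ½(f(9) + f(14)) = ½(0.00137174 + 0.000364431) = 0.000868087.
So far: 0.00448991.
k=1: B_{2}/(2)! × [f^{(1)}(14) − f^{(1)}(9)] = 1/12 × (-7.80925e-05 − (-0.000457247)) = 3.15962e-05.
After k=1: 0.00452150.
k=2: B_{4}/(4)! × [f^{(3)}(14) − f^{(3)}(9)] = −1/720 × (-7.96862e-06 − (-0.000112901)) = -1.45739e-07.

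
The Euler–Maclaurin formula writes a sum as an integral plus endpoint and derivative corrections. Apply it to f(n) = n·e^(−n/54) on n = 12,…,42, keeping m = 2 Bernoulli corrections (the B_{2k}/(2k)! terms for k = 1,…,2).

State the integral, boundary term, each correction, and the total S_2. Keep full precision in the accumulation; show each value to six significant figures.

Integral: ∫_12^42 x·e^(−x/54) dx = 472.165.
Endpoint term: (f(12) + f(42))/2 = (9.60885 + 19.2959)/2 = 14.4524.
Integral + boundary = 486.617.
Correction k=1: B_{2}/2! · (f^{(1)}(42) − f^{(1)}(12)) = 1/12 · (0.102095 − 0.622796) = -0.0433918.
Partial sum through k=1: 486.574.
Correction k=2: B_{4}/4! · (f^{(3)}(42) − f^{(3)}(12)) = −1/720 · (0.000350119 − 0.000762781) = 5.73143e-07.

S_2 ≈ 486.574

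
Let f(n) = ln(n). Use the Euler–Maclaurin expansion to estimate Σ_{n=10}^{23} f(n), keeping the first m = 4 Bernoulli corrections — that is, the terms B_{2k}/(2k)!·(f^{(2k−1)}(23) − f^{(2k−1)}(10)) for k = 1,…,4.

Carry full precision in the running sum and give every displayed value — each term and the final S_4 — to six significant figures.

The integral term ∫_10^23 ln(x) dx = 36.0905.
Endpoint term: (f(10) + f(23))/2 = (2.30259 + 3.13549)/2 = 2.71904.
So far: 38.8096.
Correction k=1: B_{2}/2! · (f^{(1)}(23) − f^{(1)}(10)) = 1/12 · (0.0434783 − 0.100000) = -0.00471014.
After k=1: 38.8048.
Correction k=2: B_{4}/4! · (f^{(3)}(23) − f^{(3)}(10)) = −1/720 · (0.000164379 − 0.00200000) = 2.54947e-06.
After k=2: 38.8048.
Correction k=3: B_{6}/6! · (f^{(5)}(23) − f^{(5)}(10)) = 1/30240 · (3.72883e-06 − 0.000240000) = -7.81320e-09.
After k=3: 38.8048.
Correction k=4: B_{8}/8! · (f^{(7)}(23) − f^{(7)}(10)) = −1/1209600 · (2.11465e-07 − 7.20000e-05) = 5.93490e-11.

S_4 ≈ 38.8048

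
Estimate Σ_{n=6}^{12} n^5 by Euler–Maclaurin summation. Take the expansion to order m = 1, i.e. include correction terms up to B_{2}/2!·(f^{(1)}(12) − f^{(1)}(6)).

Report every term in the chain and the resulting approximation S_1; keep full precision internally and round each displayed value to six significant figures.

∫_6^12 x^5 dx evaluates to 489888.
Boundary: ½(f(6) + f(12)) = ½(7776.00 + 248832) = 128304.
So far: 618192.
k=1: B_{2}/(2)! × [f^{(1)}(12) − f^{(1)}(6)] = 1/12 × (103680 − 6480.00) = 8100.00.

S_1 ≈ 626292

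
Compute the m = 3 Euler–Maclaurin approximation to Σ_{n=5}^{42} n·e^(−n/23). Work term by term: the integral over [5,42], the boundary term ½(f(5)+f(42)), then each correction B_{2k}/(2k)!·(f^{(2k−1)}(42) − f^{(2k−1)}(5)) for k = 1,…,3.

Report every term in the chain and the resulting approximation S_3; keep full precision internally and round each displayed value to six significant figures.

S_3 ≈ 282.743

Integral: ∫_5^42 x·e^(−x/23) dx = 277.414.
Boundary: ½(f(5) + f(42)) = ½(4.02308 + 6.76379) = 5.39343.
Running total after boundary: 282.807.
Order-1 term: 1/12 · (-0.133035 − 0.629699) = -0.0635612.
Partial sum through k=1: 282.743.
Order-2 term: −1/720 · (0.000357372 − 0.00423238) = 5.38195e-06.
Partial sum through k=2: 282.743.
Order-3 term: 1/30240 · (1.82652e-06 − 1.37512e-05) = -3.94336e-10.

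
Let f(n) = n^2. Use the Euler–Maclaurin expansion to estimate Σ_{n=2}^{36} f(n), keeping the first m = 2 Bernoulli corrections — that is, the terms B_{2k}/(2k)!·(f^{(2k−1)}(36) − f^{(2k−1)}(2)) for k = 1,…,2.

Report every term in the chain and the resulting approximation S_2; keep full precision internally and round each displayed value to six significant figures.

The integral term ∫_2^36 x^2 dx = 15549.3.
½[f(2) + f(36)] = ½[4.00000 + 1296.00] = 650.000.
So far: 16199.3.
k=1: B_{2}/(2)! × [f^{(1)}(36) − f^{(1)}(2)] = 1/12 × (72.0000 − 4.00000) = 5.66667.
Running total after k=1: 16205.0.
k=2: B_{4}/(4)! × [f^{(3)}(36) − f^{(3)}(2)] = −1/720 × (0.00000 − 0.00000) = 0.00000.

S_2 ≈ 16205.0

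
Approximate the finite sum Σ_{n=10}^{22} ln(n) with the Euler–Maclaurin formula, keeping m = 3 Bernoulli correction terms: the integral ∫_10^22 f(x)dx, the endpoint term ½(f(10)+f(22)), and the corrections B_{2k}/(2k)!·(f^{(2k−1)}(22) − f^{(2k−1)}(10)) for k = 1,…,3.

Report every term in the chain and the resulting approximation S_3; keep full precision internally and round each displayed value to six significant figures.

Integral: ∫_10^22 ln(x) dx = 32.9771.
Endpoint term: (f(10) + f(22))/2 = (2.30259 + 3.09104)/2 = 2.69681.
Running total after boundary: 35.6739.
k=1: B_{2}/(2)! × [f^{(1)}(22) − f^{(1)}(10)] = 1/12 × (0.0454545 − 0.100000) = -0.00454545.
Partial sum through k=1: 35.6694.
k=2: B_{4}/(4)! × [f^{(3)}(22) − f^{(3)}(10)] = −1/720 × (0.000187829 − 0.00200000) = 2.51690e-06.
Partial sum through k=2: 35.6694.
k=3: B_{6}/(6)! × [f^{(5)}(22) − f^{(5)}(10)] = 1/30240 × (4.65691e-06 − 0.000240000) = -7.78251e-09.

S_3 ≈ 35.6694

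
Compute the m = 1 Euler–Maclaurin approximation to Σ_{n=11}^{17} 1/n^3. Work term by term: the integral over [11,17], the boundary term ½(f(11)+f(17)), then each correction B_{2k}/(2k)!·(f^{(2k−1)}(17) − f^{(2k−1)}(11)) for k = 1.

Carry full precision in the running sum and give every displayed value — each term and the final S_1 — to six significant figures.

The integral term ∫_11^17 1/x^3 dx = 0.00240213.
Boundary: ½(f(11) + f(17)) = ½(0.000751315 + 0.000203542) = 0.000477428.
Running total after boundary: 0.00287956.
Order-1 term: 1/12 · (-3.59191e-05 − (-0.000204904)) = 1.40821e-05.

S_1 ≈ 0.00289364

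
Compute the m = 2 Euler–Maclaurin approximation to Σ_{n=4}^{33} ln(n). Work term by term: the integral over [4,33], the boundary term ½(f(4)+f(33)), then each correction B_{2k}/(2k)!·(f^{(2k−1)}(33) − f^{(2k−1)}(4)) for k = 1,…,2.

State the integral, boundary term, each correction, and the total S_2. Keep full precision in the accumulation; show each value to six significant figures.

The integral term ∫_4^33 ln(x) dx = 80.8396.
Endpoint term: (f(4) + f(33))/2 = (1.38629 + 3.49651)/2 = 2.44140.
Integral + boundary = 83.2810.
Order-1 term: 1/12 · (0.0303030 − 0.250000) = -0.0183081.
After k=1: 83.2627.
Order-2 term: −1/720 · (5.56529e-05 − 0.0312500) = 4.33255e-05.

S_2 ≈ 83.2627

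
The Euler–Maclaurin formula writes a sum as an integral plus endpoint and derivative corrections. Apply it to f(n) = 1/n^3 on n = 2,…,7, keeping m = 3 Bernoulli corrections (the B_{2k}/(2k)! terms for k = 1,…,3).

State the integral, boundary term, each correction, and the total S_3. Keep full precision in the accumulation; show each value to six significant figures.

Integral: ∫_2^7 1/x^3 dx = 0.114796.
Boundary: ½(f(2) + f(7)) = ½(0.125000 + 0.00291545) = 0.0639577.
Integral + boundary = 0.178754.
Order-1 term: 1/12 · (-0.00124948 − (-0.187500)) = 0.0155209.
After k=1: 0.194275.
Order-2 term: −1/720 · (-0.000509992 − (-0.937500)) = -0.00130138.
After k=2: 0.192973.
Order-3 term: 1/30240 · (-0.000437136 − (-9.84375)) = 0.000325506.

S_3 ≈ 0.193299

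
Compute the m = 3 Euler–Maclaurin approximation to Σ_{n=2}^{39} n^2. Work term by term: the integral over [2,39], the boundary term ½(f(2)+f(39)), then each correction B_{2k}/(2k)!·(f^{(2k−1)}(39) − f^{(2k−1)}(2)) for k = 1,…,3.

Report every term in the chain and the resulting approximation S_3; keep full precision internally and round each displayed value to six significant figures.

S_3 ≈ 20539.0

Integral: ∫_2^39 x^2 dx = 19770.3.
Boundary: ½(f(2) + f(39)) = ½(4.00000 + 1521.00) = 762.500.
So far: 20532.8.
Order-1 term: 1/12 · (78.0000 − 4.00000) = 6.16667.
Partial sum through k=1: 20539.0.
Order-2 term: −1/720 · (0.00000 − 0.00000) = 0.00000.
Partial sum through k=2: 20539.0.
Order-3 term: 1/30240 · (0.00000 − 0.00000) = 0.00000.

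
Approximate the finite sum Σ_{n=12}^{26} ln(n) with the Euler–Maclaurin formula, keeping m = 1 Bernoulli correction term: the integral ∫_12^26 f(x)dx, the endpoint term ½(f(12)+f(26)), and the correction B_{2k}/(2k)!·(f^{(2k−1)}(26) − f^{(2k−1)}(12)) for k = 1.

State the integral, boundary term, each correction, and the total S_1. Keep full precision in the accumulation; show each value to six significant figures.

Integral: ∫_12^26 ln(x) dx = 40.8916.
Endpoint term: (f(12) + f(26))/2 = (2.48491 + 3.25810)/2 = 2.87150.
Integral + boundary = 43.7631.
k=1: B_{2}/(2)! × [f^{(1)}(26) − f^{(1)}(12)] = 1/12 × (0.0384615 − 0.0833333) = -0.00373932.

S_1 ≈ 43.7594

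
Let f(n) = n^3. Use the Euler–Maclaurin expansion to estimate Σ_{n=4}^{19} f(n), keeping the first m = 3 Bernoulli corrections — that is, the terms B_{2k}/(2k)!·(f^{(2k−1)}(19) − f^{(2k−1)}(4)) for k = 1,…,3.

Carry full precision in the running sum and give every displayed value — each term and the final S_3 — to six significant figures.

S_3 ≈ 36064.0

Integral: ∫_4^19 x^3 dx = 32516.2.
Boundary: ½(f(4) + f(19)) = ½(64.0000 + 6859.00) = 3461.50.
So far: 35977.8.
k=1: B_{2}/(2)! × [f^{(1)}(19) − f^{(1)}(4)] = 1/12 × (1083.00 − 48.0000) = 86.2500.
After k=1: 36064.0.
k=2: B_{4}/(4)! × [f^{(3)}(19) − f^{(3)}(4)] = −1/720 × (6.00000 − 6.00000) = 0.00000.
After k=2: 36064.0.
k=3: B_{6}/(6)! × [f^{(5)}(19) − f^{(5)}(4)] = 1/30240 × (0.00000 − 0.00000) = 0.00000.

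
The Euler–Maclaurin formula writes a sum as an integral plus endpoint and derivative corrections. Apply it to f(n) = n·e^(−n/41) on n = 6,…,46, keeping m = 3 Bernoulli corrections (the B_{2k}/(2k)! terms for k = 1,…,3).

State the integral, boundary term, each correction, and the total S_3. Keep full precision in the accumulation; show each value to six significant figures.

Integral: ∫_6^46 x·e^(−x/41) dx = 503.092.
Boundary: ½(f(6) + f(46)) = ½(5.18318 + 14.9796) = 10.0814.
So far: 513.173.
Order-1 term: 1/12 · (-0.0397127 − 0.737444) = -0.0647630.
Partial sum through k=1: 513.109.
Order-2 term: −1/720 · (0.000363816 − 0.00146649) = 1.53149e-06.
Partial sum through k=2: 513.109.
Order-3 term: 1/30240 · (4.46911e-07 − 1.48381e-06) = -3.42890e-11.

S_3 ≈ 513.109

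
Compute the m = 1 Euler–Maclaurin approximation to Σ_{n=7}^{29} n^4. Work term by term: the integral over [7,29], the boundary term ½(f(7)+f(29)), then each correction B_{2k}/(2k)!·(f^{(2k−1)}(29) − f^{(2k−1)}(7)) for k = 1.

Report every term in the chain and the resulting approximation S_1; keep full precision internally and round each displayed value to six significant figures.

S_1 ≈ 4.46172e+06

∫_7^29 x^4 dx evaluates to 4.09887e+06.
Endpoint term: (f(7) + f(29))/2 = (2401.00 + 707281)/2 = 354841.
Integral + boundary = 4.45371e+06.
Order-1 term: 1/12 · (97556.0 − 1372.00) = 8015.33.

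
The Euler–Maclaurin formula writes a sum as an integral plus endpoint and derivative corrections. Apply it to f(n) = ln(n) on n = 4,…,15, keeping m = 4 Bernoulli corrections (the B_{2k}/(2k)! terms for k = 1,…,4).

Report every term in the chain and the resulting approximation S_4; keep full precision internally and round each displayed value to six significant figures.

∫_4^15 ln(x) dx evaluates to 24.0756.
½[f(4) + f(15)] = ½[1.38629 + 2.70805] = 2.04717.
Integral + boundary = 26.1227.
Order-1 term: 1/12 · (0.0666667 − 0.250000) = -0.0152778.
After k=1: 26.1075.
Order-2 term: −1/720 · (0.000592593 − 0.0312500) = 4.25797e-05.
After k=2: 26.1075.
Order-3 term: 1/30240 · (3.16049e-05 − 0.0234375) = -7.74004e-07.
After k=3: 26.1075.
Order-4 term: −1/1209600 · (4.21399e-06 − 0.0439453) = 3.63270e-08.

S_4 ≈ 26.1075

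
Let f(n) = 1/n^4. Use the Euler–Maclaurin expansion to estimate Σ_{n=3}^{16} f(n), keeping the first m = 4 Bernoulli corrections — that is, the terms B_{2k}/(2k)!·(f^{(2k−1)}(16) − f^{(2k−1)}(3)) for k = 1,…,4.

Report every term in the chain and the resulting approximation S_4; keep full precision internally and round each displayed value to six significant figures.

∫_3^16 1/x^4 dx evaluates to 0.0122643.
½[f(3) + f(16)] = ½[0.0123457 + 1.52588e-05] = 0.00618047.
Integral + boundary = 0.0184448.
k=1: B_{2}/(2)! × [f^{(1)}(16) − f^{(1)}(3)] = 1/12 × (-3.81470e-06 − (-0.0164609)) = 0.00137142.
After k=1: 0.0198162.
k=2: B_{4}/(4)! × [f^{(3)}(16) − f^{(3)}(3)] = −1/720 × (-4.47035e-07 − (-0.0548697)) = -7.62073e-05.
After k=2: 0.0197400.
k=3: B_{6}/(6)! × [f^{(5)}(16) − f^{(5)}(3)] = 1/30240 × (-9.77889e-08 − (-0.341411)) = 1.12901e-05.
After k=3: 0.0197513.
k=4: B_{8}/(8)! × [f^{(7)}(16) − f^{(7)}(3)] = −1/1209600 × (-3.43789e-08 − (-3.41411)) = -2.82251e-06.

S_4 ≈ 0.0197485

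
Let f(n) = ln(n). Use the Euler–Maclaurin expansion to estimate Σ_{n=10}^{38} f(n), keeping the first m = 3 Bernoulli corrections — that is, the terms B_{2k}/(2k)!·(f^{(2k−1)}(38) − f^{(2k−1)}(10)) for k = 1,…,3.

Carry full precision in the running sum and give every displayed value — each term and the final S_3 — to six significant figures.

∫_10^38 ln(x) dx evaluates to 87.2024.
Endpoint term: (f(10) + f(38))/2 = (2.30259 + 3.63759)/2 = 2.97009.
Running total after boundary: 90.1725.
Correction k=1: B_{2}/2! · (f^{(1)}(38) − f^{(1)}(10)) = 1/12 · (0.0263158 − 0.100000) = -0.00614035.
Partial sum through k=1: 90.1664.
Correction k=2: B_{4}/4! · (f^{(3)}(38) − f^{(3)}(10)) = −1/720 · (3.64485e-05 − 0.00200000) = 2.72715e-06.
Partial sum through k=2: 90.1664.
Correction k=3: B_{6}/6! · (f^{(5)}(38) − f^{(5)}(10)) = 1/30240 · (3.02896e-07 − 0.000240000) = -7.92649e-09.

S_3 ≈ 90.1664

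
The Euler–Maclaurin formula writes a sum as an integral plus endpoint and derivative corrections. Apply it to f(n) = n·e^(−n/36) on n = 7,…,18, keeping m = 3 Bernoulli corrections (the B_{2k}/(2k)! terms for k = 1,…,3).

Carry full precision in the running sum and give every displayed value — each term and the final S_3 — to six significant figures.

∫_7^18 x·e^(−x/36) dx evaluates to 95.3603.
Endpoint term: (f(7) + f(18))/2 = (5.76304 + 10.9176)/2 = 8.34030.
Integral + boundary = 103.701.
k=1: B_{2}/(2)! × [f^{(1)}(18) − f^{(1)}(7)] = 1/12 × (0.303265 − 0.663207) = -0.0299952.
Partial sum through k=1: 103.671.
k=2: B_{4}/(4)! × [f^{(3)}(18) − f^{(3)}(7)] = −1/720 × (0.00117001 − 0.00178225) = 8.50335e-07.
Partial sum through k=2: 103.671.
k=3: B_{6}/(6)! × [f^{(5)}(18) − f^{(5)}(7)] = 1/30240 × (1.62501e-06 − 2.35552e-06) = -2.41573e-11.

S_3 ≈ 103.671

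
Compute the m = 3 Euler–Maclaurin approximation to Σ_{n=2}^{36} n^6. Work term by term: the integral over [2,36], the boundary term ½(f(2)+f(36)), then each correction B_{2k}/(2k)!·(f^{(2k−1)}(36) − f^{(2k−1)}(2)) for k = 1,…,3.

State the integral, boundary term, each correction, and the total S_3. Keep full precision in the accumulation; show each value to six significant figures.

Integral: ∫_2^36 x^6 dx = 1.11949e+10.
½[f(2) + f(36)] = ½[64.0000 + 2.17678e+09] = 1.08839e+09.
Integral + boundary = 1.22833e+10.
Order-1 term: 1/12 · (3.62797e+08 − 192.000) = 3.02331e+07.
After k=1: 1.23135e+10.
Order-2 term: −1/720 · (5.59872e+06 − 960.000) = -7774.67.
After k=2: 1.23135e+10.
Order-3 term: 1/30240 · (25920.0 − 1440.00) = 0.809524.

S_3 ≈ 1.23135e+10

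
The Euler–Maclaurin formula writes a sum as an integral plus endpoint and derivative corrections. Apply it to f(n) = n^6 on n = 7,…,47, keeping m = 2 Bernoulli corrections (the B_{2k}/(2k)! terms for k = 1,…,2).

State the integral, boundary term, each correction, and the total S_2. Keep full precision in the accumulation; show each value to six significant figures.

∫_7^47 x^6 dx evaluates to 7.23746e+10.
Endpoint term: (f(7) + f(47))/2 = (117649 + 1.07792e+10)/2 = 5.38967e+09.
Running total after boundary: 7.77643e+10.
Correction k=1: B_{2}/2! · (f^{(1)}(47) − f^{(1)}(7)) = 1/12 · (1.37607e+09 − 100842) = 1.14664e+08.
After k=1: 7.78789e+10.
Correction k=2: B_{4}/4! · (f^{(3)}(47) − f^{(3)}(7)) = −1/720 · (1.24588e+07 − 41160.0) = -17246.7.

S_2 ≈ 7.78789e+10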